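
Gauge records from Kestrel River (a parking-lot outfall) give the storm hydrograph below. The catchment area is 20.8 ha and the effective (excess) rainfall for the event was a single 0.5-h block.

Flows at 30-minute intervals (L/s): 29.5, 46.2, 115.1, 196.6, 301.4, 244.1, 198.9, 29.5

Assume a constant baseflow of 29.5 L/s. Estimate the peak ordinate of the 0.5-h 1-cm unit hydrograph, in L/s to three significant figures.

Direct runoff: 0.0, 16.7, 85.6, 167.1, 271.9, 214.6, 169.4, 0.0 L/s; ΣQ_DR = 925.3 L/s, peak = 271.9 L/s.
Runoff depth d = ΣQ_DR·Δt / A = 925.3 × 1800 / (20.8 ha) = 8.007 mm.
The 1-cm UH is the DRH scaled by (10 mm)/d, so U_p = 271.9 × 10/8.007 = 340 L/s.

U_p ≈ 340 L/s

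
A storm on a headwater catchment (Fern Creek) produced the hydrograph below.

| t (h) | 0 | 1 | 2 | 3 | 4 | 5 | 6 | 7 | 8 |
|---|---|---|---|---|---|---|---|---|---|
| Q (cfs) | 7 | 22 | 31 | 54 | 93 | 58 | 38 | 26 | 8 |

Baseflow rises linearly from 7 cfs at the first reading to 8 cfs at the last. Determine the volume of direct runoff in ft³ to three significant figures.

Direct-runoff ordinates (Q − Q_b): 0.00, 14.88, 23.75, 46.62, 85.50, 50.38, 30.25, 18.12, 0.00 cfs.
ΣQ_DR = 269.5 cfs.
With Δt = 1 h = 3600 s, V = ΣQ_DR · Δt = 269.5 × 3600 = 9.70 × 10^5 ft³.

V ≈ 9.70 × 10^5 ft³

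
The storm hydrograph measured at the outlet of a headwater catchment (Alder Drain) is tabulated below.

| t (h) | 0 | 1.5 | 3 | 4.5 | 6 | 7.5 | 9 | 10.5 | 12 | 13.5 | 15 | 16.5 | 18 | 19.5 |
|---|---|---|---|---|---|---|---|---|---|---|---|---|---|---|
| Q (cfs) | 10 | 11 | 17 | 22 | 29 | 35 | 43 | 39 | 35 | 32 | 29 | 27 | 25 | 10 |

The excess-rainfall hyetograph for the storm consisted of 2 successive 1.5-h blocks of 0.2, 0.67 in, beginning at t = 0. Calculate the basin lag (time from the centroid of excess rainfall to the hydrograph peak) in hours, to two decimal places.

t_L ≈ 7.09 h

Centroid of excess rainfall: t_c = Σ P_i·t̄_i / ΣP_i = 1.9052 h (block centres at 0.75, 2.25 h).
Hydrograph peak occurs at t = 9 h, so basin lag t_L = 9 − 1.9052 = 7.09 h.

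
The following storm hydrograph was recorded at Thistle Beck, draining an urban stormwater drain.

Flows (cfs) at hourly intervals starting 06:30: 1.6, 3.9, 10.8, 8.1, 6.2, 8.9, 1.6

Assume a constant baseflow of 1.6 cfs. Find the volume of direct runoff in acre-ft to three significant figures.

V ≈ 2.47 acre-ft

Direct-runoff ordinates (Q − Q_b): 0.0, 2.3, 9.2, 6.5, 4.6, 7.3, 0.0 cfs.
ΣQ_DR = 29.90 cfs.
With Δt = 1 h = 3600 s, V = ΣQ_DR · Δt = 29.90 × 3600 = 1.08 × 10^5 ft³ = 2.47 acre-ft.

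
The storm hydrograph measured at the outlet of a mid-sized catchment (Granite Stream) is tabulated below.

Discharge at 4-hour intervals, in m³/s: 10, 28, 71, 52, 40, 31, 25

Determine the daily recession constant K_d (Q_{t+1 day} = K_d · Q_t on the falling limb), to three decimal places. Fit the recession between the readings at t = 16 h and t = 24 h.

Between t = 16 h and t = 24 h the flow falls from 40 to 25 m³/s over 2×4 h = 8 h.
Per-interval ratio K = (25/40)^(1/2) = 0.7906; K_d = K^(24/4) = 0.244.

K_d ≈ 0.244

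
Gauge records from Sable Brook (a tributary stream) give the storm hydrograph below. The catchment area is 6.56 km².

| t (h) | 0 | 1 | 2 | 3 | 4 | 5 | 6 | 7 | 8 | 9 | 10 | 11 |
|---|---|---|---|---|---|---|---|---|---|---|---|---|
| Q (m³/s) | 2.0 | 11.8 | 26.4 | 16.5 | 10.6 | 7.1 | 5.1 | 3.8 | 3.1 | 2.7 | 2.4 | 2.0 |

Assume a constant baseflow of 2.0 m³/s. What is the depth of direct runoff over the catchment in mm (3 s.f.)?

Direct runoff: 0.0, 9.8, 24.4, 14.5, 8.6, 5.1, 3.1, 1.8, 1.1, 0.7, 0.4, 0.0 m³/s; ΣQ_DR = 69.50 m³/s.
V = ΣQ_DR · Δt = 69.50 × 3600 s = 2.502 × 10^5 m³.
Over A = 6.56 km², depth = V / A = 38.1 mm.

d ≈ 38.1 mm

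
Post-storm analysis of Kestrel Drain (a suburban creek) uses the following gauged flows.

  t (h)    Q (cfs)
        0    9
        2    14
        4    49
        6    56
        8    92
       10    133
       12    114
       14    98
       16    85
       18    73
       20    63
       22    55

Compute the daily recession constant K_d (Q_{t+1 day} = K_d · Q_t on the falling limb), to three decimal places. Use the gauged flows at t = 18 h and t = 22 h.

Between t = 18 h and t = 22 h the flow falls from 73 to 55 cfs over 2×2 h = 4 h.
Per-interval ratio K = (55/73)^(1/2) = 0.8680; K_d = K^(24/2) = 0.183.

K_d ≈ 0.183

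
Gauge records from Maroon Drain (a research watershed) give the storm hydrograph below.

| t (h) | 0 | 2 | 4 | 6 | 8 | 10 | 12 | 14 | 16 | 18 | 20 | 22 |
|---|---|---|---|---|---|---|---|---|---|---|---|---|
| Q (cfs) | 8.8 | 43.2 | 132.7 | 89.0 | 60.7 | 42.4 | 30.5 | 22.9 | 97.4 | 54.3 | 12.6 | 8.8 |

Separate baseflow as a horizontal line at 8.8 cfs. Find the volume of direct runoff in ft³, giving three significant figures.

Direct-runoff ordinates (Q − Q_b): 0.0, 34.4, 123.9, 80.2, 51.9, 33.6, 21.7, 14.1, 88.6, 45.5, 3.8, 0.0 cfs.
ΣQ_DR = 497.7 cfs.
With Δt = 2 h = 7200 s, V = ΣQ_DR · Δt = 497.7 × 7200 = 3.58 × 10^6 ft³.

V ≈ 3.58 × 10^6 ft³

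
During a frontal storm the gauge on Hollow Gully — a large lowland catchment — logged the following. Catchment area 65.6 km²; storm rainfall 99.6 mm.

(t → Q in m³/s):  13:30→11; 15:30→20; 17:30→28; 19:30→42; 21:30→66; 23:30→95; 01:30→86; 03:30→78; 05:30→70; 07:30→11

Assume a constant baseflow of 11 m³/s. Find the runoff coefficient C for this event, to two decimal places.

C ≈ 0.44

ΣQ_DR = 397.0 m³/s; V = ΣQ_DR·Δt = 2.858 × 10^6 m³.
Runoff depth d = V / A = 43.57 mm.
C = d / P = 43.57 / 99.6 = 0.44.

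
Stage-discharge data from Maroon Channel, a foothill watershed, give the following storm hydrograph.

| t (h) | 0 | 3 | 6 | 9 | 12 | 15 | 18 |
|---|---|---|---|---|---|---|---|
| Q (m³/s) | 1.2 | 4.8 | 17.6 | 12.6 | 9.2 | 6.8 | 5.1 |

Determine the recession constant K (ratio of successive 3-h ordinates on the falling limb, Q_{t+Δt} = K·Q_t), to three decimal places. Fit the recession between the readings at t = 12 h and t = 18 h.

K ≈ 0.745

Using the recession-limb readings at t = 12 h and t = 18 h: Q falls from 9.2 to 5.1 m³/s over 2 intervals.
K = (Q₂/Q₁)^(1/2) = (5.1/9.2)^(1/2) = 0.745.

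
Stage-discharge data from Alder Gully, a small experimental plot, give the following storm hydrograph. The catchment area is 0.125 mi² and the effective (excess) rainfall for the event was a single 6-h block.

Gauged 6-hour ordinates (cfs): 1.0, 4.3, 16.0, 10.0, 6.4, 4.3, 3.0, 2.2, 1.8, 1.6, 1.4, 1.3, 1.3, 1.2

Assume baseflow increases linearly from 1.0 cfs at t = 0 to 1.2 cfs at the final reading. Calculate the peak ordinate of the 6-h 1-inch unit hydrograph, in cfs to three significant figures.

Direct runoff: 0.00, 3.28, 14.97, 8.95, 5.34, 3.22, 1.91, 1.09, 0.68, 0.46, 0.25, 0.13, 0.12, 0.00 cfs; ΣQ_DR = 40.40 cfs, peak = 14.97 cfs.
Runoff depth d = ΣQ_DR·Δt / A = 40.40 × 21600 / (0.125 mi²) = 3.005 in.
The 1-inch UH is the DRH scaled by (1 in)/d, so U_p = 14.97 × 1/3.005 = 4.98 cfs.

U_p ≈ 4.98 cfs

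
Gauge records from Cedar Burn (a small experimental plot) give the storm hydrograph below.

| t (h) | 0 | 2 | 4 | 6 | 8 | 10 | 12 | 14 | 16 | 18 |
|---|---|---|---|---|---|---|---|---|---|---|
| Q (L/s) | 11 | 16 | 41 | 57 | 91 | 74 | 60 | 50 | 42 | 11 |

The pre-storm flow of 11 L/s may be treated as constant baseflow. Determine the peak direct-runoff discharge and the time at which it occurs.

Subtracting baseflow gives direct-runoff ordinates: 0.0, 5.0, 30.0, 46.0, 80.0, 63.0, 49.0, 39.0, 31.0, 0.0 L/s.
The maximum is 80.0 L/s, occurring at the reading for t = 8 h.

Q_p = 80.0 L/s at t = 8 h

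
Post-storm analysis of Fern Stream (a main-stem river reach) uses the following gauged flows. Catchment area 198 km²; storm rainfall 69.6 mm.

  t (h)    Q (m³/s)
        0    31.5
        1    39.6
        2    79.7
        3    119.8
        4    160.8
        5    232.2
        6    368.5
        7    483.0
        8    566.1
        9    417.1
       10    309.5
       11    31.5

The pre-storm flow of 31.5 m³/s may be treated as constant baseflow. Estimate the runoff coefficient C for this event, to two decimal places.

C ≈ 0.64

ΣQ_DR = 2461 m³/s; V = ΣQ_DR·Δt = 8.861 × 10^6 m³.
Runoff depth d = V / A = 44.75 mm.
C = d / P = 44.75 / 69.6 = 0.64.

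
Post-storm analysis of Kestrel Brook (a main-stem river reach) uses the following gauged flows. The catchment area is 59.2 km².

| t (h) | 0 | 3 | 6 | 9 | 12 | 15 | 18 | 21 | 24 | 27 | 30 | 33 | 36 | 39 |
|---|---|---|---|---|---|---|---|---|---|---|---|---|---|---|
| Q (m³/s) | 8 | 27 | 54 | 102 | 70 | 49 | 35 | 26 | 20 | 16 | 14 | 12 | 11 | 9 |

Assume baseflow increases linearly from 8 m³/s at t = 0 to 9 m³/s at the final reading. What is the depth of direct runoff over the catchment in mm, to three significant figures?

d ≈ 60.9 mm

Direct runoff: 0.00, 18.92, 45.85, 93.77, 61.69, 40.62, 26.54, 17.46, 11.38, 7.31, 5.23, 3.15, 2.08, 0.00 m³/s; ΣQ_DR = 334.0 m³/s.
V = ΣQ_DR · Δt = 334.0 × 10800 s = 3.607 × 10^6 m³.
Over A = 59.2 km², depth = V / A = 60.9 mm.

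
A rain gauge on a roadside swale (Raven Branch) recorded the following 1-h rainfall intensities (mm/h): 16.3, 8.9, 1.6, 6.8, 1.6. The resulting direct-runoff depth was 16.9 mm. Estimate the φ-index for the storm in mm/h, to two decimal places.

Only the 3 blocks with intensity above φ contribute runoff: 16.3, 8.9, 6.8 mm/h.
Σ(I−φ)·Δt = d  ⇒  (16.3+8.9+6.8 − 3φ)·1 = 16.9
φ = (32.00 − 16.9/1) / 3 = 5.03 mm/h.

φ ≈ 5.03 mm/h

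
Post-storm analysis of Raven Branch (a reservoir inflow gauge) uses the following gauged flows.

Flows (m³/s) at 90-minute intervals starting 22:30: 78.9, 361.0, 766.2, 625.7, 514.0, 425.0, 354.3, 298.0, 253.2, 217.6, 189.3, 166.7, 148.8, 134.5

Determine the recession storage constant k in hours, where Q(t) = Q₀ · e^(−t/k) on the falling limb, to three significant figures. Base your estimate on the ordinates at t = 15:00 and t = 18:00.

On the falling limb, Q drops from 166.7 to 134.5 m³/s between t = 15:00 and t = 18:00 (Δt = 3 h).
k = −Δt / ln(Q₂/Q₁) = −3 / ln(134.5/166.7) = 14.0 h.

k ≈ 14.0 h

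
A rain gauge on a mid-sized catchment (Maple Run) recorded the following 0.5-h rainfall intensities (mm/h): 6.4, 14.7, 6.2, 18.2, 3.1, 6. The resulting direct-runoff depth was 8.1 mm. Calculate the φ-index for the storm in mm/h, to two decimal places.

Only the 2 blocks with intensity above φ contribute runoff: 14.7, 18.2 mm/h.
Σ(I−φ)·Δt = d  ⇒  (14.7+18.2 − 2φ)·0.5 = 8.1
φ = (32.90 − 8.1/0.5) / 2 = 8.35 mm/h.

φ ≈ 8.35 mm/h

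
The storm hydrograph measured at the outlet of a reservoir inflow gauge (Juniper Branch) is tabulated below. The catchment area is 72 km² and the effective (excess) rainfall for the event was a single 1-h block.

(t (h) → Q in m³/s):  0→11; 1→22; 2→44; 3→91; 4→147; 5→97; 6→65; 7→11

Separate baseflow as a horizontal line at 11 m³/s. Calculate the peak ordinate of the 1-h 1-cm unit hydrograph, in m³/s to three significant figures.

U_p ≈ 68.0 m³/s

Direct runoff: 0.0, 11.0, 33.0, 80.0, 136.0, 86.0, 54.0, 0.0 m³/s; ΣQ_DR = 400.0 m³/s, peak = 136.0 m³/s.
Runoff depth d = ΣQ_DR·Δt / A = 400.0 × 3600 / (72 km²) = 20.00 mm.
The 1-cm UH is the DRH scaled by (10 mm)/d, so U_p = 136.0 × 10/20.00 = 68.0 m³/s.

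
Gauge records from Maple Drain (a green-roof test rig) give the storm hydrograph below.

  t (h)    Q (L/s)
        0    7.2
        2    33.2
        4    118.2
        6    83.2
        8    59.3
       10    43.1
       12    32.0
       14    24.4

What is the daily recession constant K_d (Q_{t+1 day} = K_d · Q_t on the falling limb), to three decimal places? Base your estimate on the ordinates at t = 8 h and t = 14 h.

K_d ≈ 0.029

Between t = 8 h and t = 14 h the flow falls from 59.3 to 24.4 L/s over 3×2 h = 6 h.
Per-interval ratio K = (24.4/59.3)^(1/3) = 0.7438; K_d = K^(24/2) = 0.029.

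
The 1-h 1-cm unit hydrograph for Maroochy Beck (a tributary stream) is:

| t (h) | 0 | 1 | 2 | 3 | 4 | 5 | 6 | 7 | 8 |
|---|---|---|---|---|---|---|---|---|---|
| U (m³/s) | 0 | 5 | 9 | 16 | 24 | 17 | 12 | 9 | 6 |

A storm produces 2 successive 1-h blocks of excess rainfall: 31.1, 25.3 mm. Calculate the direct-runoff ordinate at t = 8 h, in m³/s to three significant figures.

Q ≈ 41.4 m³/s

By discrete convolution, Q_j = Σ (P_i / 10 mm) · U_{j−i}.
At t = 8 h (j=8): Q = (31.1/10)·6 + (25.3/10)·9 = 41.4 m³/s.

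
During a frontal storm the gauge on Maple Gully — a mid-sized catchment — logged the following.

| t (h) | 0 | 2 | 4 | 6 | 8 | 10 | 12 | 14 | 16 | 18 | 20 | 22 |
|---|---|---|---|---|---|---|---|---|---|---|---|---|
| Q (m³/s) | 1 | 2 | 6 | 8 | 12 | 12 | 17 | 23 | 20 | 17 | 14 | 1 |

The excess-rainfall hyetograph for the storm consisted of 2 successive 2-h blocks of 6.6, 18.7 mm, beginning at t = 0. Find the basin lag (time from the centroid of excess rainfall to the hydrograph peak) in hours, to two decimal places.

Centroid of excess rainfall: t_c = Σ P_i·t̄_i / ΣP_i = 2.4783 h (block centres at 1, 3 h).
Hydrograph peak occurs at t = 14 h, so basin lag t_L = 14 − 2.4783 = 11.52 h.

t_L ≈ 11.52 h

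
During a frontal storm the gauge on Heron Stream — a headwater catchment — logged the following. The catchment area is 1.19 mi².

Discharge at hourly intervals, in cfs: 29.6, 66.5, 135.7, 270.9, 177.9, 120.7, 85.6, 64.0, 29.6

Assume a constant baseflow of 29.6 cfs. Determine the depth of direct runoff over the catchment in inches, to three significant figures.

d ≈ 0.930 in

Direct runoff: 0.0, 36.9, 106.1, 241.3, 148.3, 91.1, 56.0, 34.4, 0.0 cfs; ΣQ_DR = 714.1 cfs.
V = ΣQ_DR · Δt = 714.1 × 3600 s = 2.571 × 10^6 ft³.
Over A = 1.19 mi², depth = V / A = 0.930 in.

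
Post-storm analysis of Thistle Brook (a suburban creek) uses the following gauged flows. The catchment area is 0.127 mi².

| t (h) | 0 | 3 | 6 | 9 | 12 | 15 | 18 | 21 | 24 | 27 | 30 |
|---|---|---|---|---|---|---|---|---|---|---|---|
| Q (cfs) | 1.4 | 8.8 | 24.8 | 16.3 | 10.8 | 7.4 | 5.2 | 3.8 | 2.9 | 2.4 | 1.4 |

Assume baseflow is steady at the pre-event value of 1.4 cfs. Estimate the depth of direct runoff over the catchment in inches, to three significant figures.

Direct runoff: 0.0, 7.4, 23.4, 14.9, 9.4, 6.0, 3.8, 2.4, 1.5, 1.0, 0.0 cfs; ΣQ_DR = 69.80 cfs.
V = ΣQ_DR · Δt = 69.80 × 10800 s = 7.538 × 10^5 ft³.
Over A = 0.127 mi², depth = V / A = 2.55 in.

d ≈ 2.55 in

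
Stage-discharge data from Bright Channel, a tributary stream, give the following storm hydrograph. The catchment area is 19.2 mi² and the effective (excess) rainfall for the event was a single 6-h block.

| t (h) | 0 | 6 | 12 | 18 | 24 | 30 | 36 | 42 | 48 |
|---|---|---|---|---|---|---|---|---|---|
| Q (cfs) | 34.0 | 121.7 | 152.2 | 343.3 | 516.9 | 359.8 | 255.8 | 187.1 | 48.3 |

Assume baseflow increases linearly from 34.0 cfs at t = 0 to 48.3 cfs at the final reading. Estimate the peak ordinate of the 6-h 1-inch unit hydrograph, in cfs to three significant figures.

Direct runoff: 0.00, 85.91, 114.62, 303.94, 475.75, 316.86, 211.07, 140.59, 0.00 cfs; ΣQ_DR = 1649 cfs, peak = 475.75 cfs.
Runoff depth d = ΣQ_DR·Δt / A = 1649 × 21600 / (19.2 mi²) = 0.7984 in.
The 1-inch UH is the DRH scaled by (1 in)/d, so U_p = 475.75 × 1/0.7984 = 596 cfs.

U_p ≈ 596 cfs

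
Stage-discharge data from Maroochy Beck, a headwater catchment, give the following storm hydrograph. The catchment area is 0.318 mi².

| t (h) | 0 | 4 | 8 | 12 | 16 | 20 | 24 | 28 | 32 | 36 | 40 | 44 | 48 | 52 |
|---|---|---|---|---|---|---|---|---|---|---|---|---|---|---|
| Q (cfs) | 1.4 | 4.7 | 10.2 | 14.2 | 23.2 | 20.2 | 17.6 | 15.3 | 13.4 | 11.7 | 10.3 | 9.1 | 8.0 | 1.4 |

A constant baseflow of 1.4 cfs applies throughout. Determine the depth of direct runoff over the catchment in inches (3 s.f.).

Direct runoff: 0.0, 3.3, 8.8, 12.8, 21.8, 18.8, 16.2, 13.9, 12.0, 10.3, 8.9, 7.7, 6.6, 0.0 cfs; ΣQ_DR = 141.1 cfs.
V = ΣQ_DR · Δt = 141.1 × 14400 s = 2.032 × 10^6 ft³.
Over A = 0.318 mi², depth = V / A = 2.75 in.

d ≈ 2.75 in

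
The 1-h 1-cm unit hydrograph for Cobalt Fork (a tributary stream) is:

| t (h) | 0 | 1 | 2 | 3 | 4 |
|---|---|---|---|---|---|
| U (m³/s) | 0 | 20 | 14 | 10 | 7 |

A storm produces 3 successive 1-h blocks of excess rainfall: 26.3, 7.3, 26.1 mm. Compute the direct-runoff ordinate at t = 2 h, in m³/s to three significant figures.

By discrete convolution, Q_j = Σ (P_i / 10 mm) · U_{j−i}.
At t = 2 h (j=2): Q = (26.3/10)·14 + (7.3/10)·20 + (26.1/10)·0 = 51.4 m³/s.

Q ≈ 51.4 m³/s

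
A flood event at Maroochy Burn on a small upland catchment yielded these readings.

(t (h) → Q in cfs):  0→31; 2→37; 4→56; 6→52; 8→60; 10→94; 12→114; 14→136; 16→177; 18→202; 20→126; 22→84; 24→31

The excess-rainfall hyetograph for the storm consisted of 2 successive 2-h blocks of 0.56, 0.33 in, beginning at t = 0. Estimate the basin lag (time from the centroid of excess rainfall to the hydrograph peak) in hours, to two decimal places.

t_L ≈ 16.26 h

Centroid of excess rainfall: t_c = Σ P_i·t̄_i / ΣP_i = 1.7416 h (block centres at 1, 3 h).
Hydrograph peak occurs at t = 18 h, so basin lag t_L = 18 − 1.7416 = 16.26 h.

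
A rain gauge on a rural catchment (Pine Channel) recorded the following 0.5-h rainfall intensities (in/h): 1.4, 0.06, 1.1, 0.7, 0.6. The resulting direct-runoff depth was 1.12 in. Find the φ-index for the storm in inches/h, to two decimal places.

Only the 4 blocks with intensity above φ contribute runoff: 1.4, 1.1, 0.7, 0.6 in/h.
Σ(I−φ)·Δt = d  ⇒  (1.4+1.1+0.7+0.6 − 4φ)·0.5 = 1.12
φ = (3.800 − 1.12/0.5) / 4 = 0.39 in/h.

φ ≈ 0.39 in/h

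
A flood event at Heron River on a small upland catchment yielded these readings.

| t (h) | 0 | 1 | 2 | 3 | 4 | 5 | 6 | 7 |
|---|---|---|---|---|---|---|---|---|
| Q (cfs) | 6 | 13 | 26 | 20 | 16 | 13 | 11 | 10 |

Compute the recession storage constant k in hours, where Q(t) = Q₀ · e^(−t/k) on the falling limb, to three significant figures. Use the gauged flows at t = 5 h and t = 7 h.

On the falling limb, Q drops from 13 to 10 cfs between t = 5 h and t = 7 h (Δt = 2 h).
k = −Δt / ln(Q₂/Q₁) = −2 / ln(10/13) = 7.62 h.

k ≈ 7.62 h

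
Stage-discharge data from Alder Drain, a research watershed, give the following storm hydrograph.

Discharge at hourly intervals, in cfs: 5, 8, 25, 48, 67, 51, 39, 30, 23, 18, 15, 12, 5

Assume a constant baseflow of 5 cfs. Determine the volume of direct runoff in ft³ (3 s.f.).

V ≈ 1.01 × 10^6 ft³

Direct-runoff ordinates (Q − Q_b): 0.0, 3.0, 20.0, 43.0, 62.0, 46.0, 34.0, 25.0, 18.0, 13.0, 10.0, 7.0, 0.0 cfs.
ΣQ_DR = 281.0 cfs.
With Δt = 1 h = 3600 s, V = ΣQ_DR · Δt = 281.0 × 3600 = 1.01 × 10^6 ft³.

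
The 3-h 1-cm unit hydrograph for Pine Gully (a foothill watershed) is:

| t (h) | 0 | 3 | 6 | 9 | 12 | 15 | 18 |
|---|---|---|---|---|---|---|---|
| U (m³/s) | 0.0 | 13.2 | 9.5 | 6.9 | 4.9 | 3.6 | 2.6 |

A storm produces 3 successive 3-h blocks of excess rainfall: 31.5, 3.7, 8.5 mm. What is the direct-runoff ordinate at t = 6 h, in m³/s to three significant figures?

Q ≈ 34.8 m³/s

By discrete convolution, Q_j = Σ (P_i / 10 mm) · U_{j−i}.
At t = 6 h (j=2): Q = (31.5/10)·9.5 + (3.7/10)·13.2 + (8.5/10)·0.0 = 34.8 m³/s.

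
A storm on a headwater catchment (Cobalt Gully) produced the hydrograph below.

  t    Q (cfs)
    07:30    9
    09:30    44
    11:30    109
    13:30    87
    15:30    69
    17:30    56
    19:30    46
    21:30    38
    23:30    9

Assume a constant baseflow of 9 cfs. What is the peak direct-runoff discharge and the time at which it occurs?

Subtracting baseflow gives direct-runoff ordinates: 0.0, 35.0, 100.0, 78.0, 60.0, 47.0, 37.0, 29.0, 0.0 cfs.
The maximum is 100.0 cfs, occurring at the reading for t = 11:30.

Q_p = 100.0 cfs at t = 11:30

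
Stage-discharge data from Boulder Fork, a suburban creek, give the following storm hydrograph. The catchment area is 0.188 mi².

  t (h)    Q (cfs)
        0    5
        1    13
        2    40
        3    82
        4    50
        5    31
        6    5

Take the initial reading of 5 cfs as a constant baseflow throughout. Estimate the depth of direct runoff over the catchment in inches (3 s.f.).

Direct runoff: 0.0, 8.0, 35.0, 77.0, 45.0, 26.0, 0.0 cfs; ΣQ_DR = 191.0 cfs.
V = ΣQ_DR · Δt = 191.0 × 3600 s = 6.876 × 10^5 ft³.
Over A = 0.188 mi², depth = V / A = 1.57 in.

d ≈ 1.57 in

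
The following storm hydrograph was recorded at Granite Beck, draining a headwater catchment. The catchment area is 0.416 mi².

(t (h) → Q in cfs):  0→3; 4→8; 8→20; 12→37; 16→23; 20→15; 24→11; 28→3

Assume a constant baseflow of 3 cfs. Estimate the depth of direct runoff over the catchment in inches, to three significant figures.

Direct runoff: 0.0, 5.0, 17.0, 34.0, 20.0, 12.0, 8.0, 0.0 cfs; ΣQ_DR = 96.00 cfs.
V = ΣQ_DR · Δt = 96.00 × 14400 s = 1.382 × 10^6 ft³.
Over A = 0.416 mi², depth = V / A = 1.43 in.

d ≈ 1.43 in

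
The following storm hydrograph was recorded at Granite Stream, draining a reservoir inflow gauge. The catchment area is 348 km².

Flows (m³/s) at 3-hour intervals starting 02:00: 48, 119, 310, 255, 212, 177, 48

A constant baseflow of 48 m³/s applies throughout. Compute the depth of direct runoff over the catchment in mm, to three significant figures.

Direct runoff: 0.0, 71.0, 262.0, 207.0, 164.0, 129.0, 0.0 m³/s; ΣQ_DR = 833.0 m³/s.
V = ΣQ_DR · Δt = 833.0 × 10800 s = 8.996 × 10^6 m³.
Over A = 348 km², depth = V / A = 25.9 mm.

d ≈ 25.9 mm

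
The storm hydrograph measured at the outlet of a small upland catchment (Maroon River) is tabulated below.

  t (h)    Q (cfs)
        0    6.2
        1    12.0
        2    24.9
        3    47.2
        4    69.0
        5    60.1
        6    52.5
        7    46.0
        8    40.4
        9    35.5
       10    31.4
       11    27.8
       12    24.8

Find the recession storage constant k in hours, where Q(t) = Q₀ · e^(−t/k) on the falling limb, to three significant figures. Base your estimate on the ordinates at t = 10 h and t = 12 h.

k ≈ 8.48 h

On the falling limb, Q drops from 31.4 to 24.8 cfs between t = 10 h and t = 12 h (Δt = 2 h).
k = −Δt / ln(Q₂/Q₁) = −2 / ln(24.8/31.4) = 8.48 h.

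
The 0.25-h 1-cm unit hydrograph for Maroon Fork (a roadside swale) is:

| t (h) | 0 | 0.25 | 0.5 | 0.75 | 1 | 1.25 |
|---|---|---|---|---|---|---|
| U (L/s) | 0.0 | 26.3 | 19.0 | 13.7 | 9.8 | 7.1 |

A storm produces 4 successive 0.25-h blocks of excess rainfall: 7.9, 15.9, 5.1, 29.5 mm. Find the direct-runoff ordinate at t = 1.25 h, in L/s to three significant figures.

By discrete convolution, Q_j = Σ (P_i / 10 mm) · U_{j−i}.
At t = 1.25 h (j=5): Q = (7.9/10)·7.1 + (15.9/10)·9.8 + (5.1/10)·13.7 + (29.5/10)·19.0 = 84.2 L/s.

Q ≈ 84.2 L/s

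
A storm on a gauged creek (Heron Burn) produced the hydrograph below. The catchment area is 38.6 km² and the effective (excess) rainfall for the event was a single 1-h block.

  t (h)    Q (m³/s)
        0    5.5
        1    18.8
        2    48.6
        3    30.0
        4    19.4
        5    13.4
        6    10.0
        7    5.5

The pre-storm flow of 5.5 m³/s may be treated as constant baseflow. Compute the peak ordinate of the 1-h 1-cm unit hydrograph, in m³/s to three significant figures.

Direct runoff: 0.0, 13.3, 43.1, 24.5, 13.9, 7.9, 4.5, 0.0 m³/s; ΣQ_DR = 107.2 m³/s, peak = 43.1 m³/s.
Runoff depth d = ΣQ_DR·Δt / A = 107.2 × 3600 / (38.6 km²) = 9.998 mm.
The 1-cm UH is the DRH scaled by (10 mm)/d, so U_p = 43.1 × 10/9.998 = 43.1 m³/s.

U_p ≈ 43.1 m³/s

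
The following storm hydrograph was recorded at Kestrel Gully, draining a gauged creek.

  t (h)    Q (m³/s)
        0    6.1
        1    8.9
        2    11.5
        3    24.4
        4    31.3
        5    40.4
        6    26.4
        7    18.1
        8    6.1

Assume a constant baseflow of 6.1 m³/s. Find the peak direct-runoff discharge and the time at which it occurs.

Subtracting baseflow gives direct-runoff ordinates: 0.0, 2.8, 5.4, 18.3, 25.2, 34.3, 20.3, 12.0, 0.0 m³/s.
The maximum is 34.3 m³/s, occurring at the reading for t = 5 h.

Q_p = 34.3 m³/s at t = 5 h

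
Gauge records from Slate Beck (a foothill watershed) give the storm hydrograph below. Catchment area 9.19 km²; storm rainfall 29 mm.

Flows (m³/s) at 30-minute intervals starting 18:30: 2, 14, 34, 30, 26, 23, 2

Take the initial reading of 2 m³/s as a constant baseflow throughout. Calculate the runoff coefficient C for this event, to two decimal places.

ΣQ_DR = 117.0 m³/s; V = ΣQ_DR·Δt = 2.106 × 10^5 m³.
Runoff depth d = V / A = 22.92 mm.
C = d / P = 22.92 / 29 = 0.79.

C ≈ 0.79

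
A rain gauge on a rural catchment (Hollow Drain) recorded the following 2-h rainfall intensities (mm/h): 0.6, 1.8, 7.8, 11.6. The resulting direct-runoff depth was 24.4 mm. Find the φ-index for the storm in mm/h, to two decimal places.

Only the 2 blocks with intensity above φ contribute runoff: 7.8, 11.6 mm/h.
Σ(I−φ)·Δt = d  ⇒  (7.8+11.6 − 2φ)·2 = 24.4
φ = (19.40 − 24.4/2) / 2 = 3.60 mm/h.

φ ≈ 3.60 mm/h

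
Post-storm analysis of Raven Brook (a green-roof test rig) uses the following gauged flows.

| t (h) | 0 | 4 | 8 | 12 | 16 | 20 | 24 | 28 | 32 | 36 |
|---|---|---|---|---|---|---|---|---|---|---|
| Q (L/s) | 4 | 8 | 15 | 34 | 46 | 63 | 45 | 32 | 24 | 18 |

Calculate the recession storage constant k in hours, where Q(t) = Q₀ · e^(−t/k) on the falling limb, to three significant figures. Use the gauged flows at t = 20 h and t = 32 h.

On the falling limb, Q drops from 63 to 24 L/s between t = 20 h and t = 32 h (Δt = 12 h).
k = −Δt / ln(Q₂/Q₁) = −12 / ln(24/63) = 12.4 h.

k ≈ 12.4 h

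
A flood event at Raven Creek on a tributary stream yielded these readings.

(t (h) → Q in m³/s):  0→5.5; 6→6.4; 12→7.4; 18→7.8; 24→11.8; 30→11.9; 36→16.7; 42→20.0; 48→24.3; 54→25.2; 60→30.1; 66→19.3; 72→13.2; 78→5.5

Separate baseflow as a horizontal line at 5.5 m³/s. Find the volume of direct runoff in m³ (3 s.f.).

V ≈ 2.77 × 10^6 m³

Direct-runoff ordinates (Q − Q_b): 0.0, 0.9, 1.9, 2.3, 6.3, 6.4, 11.2, 14.5, 18.8, 19.7, 24.6, 13.8, 7.7, 0.0 m³/s.
ΣQ_DR = 128.1 m³/s.
With Δt = 6 h = 21600 s, V = ΣQ_DR · Δt = 128.1 × 21600 = 2.77 × 10^6 m³.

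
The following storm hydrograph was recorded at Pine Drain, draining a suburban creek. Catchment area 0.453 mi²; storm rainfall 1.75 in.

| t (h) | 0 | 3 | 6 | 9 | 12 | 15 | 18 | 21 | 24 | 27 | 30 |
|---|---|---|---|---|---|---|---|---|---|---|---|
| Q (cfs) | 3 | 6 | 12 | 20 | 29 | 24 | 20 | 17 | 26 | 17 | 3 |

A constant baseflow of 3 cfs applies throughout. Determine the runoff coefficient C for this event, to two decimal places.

C ≈ 0.84

ΣQ_DR = 144.0 cfs; V = ΣQ_DR·Δt = 1.555 × 10^6 ft³.
Runoff depth d = V / A = 1.478 in.
C = d / P = 1.478 / 1.75 = 0.84.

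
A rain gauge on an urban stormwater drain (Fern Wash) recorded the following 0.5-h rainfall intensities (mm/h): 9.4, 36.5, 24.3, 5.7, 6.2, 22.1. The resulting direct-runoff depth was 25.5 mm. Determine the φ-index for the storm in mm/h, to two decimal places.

φ ≈ 10.63 mm/h

Only the 3 blocks with intensity above φ contribute runoff: 36.5, 24.3, 22.1 mm/h.
Σ(I−φ)·Δt = d  ⇒  (36.5+24.3+22.1 − 3φ)·0.5 = 25.5
φ = (82.90 − 25.5/0.5) / 3 = 10.63 mm/h.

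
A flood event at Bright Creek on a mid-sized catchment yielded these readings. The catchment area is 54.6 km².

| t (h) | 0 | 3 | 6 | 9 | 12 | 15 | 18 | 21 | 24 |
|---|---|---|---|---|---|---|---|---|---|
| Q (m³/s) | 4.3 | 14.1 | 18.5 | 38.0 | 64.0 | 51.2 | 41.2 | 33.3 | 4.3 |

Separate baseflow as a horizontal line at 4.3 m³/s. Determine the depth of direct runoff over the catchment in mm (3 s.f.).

d ≈ 45.5 mm

Direct runoff: 0.0, 9.8, 14.2, 33.7, 59.7, 46.9, 36.9, 29.0, 0.0 m³/s; ΣQ_DR = 230.2 m³/s.
V = ΣQ_DR · Δt = 230.2 × 10800 s = 2.486 × 10^6 m³.
Over A = 54.6 km², depth = V / A = 45.5 mm.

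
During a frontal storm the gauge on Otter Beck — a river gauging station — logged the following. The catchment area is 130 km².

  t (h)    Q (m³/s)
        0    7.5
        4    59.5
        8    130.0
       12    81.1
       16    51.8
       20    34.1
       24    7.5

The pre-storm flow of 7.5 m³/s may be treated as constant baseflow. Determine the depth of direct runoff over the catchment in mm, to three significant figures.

Direct runoff: 0.0, 52.0, 122.5, 73.6, 44.3, 26.6, 0.0 m³/s; ΣQ_DR = 319.0 m³/s.
V = ΣQ_DR · Δt = 319.0 × 14400 s = 4.594 × 10^6 m³.
Over A = 130 km², depth = V / A = 35.3 mm.

d ≈ 35.3 mm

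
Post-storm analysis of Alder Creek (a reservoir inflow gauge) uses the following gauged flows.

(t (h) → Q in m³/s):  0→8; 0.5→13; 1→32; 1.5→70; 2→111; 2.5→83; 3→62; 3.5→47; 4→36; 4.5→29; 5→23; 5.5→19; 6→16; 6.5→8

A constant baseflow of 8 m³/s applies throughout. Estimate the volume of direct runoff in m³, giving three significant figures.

V ≈ 8.01 × 10^5 m³

Direct-runoff ordinates (Q − Q_b): 0.0, 5.0, 24.0, 62.0, 103.0, 75.0, 54.0, 39.0, 28.0, 21.0, 15.0, 11.0, 8.0, 0.0 m³/s.
ΣQ_DR = 445.0 m³/s.
With Δt = 0.5 h = 1800 s, V = ΣQ_DR · Δt = 445.0 × 1800 = 8.01 × 10^5 m³.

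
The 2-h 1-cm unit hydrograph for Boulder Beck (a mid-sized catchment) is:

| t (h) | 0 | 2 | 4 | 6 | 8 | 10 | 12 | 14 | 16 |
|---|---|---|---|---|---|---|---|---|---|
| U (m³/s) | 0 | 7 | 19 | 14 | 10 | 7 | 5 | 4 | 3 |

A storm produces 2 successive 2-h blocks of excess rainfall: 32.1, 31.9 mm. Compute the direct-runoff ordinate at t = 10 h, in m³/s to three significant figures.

By discrete convolution, Q_j = Σ (P_i / 10 mm) · U_{j−i}.
At t = 10 h (j=5): Q = (32.1/10)·7 + (31.9/10)·10 = 54.4 m³/s.

Q ≈ 54.4 m³/s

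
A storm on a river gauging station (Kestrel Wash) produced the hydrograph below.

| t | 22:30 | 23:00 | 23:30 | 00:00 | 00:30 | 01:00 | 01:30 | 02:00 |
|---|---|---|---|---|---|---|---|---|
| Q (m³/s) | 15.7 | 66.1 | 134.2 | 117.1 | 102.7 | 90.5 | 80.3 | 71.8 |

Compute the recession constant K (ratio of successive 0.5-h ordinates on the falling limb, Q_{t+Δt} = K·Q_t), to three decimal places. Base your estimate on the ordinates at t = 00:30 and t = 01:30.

Using the recession-limb readings at t = 00:30 and t = 01:30: Q falls from 102.7 to 80.3 m³/s over 2 intervals.
K = (Q₂/Q₁)^(1/2) = (80.3/102.7)^(1/2) = 0.884.

K ≈ 0.884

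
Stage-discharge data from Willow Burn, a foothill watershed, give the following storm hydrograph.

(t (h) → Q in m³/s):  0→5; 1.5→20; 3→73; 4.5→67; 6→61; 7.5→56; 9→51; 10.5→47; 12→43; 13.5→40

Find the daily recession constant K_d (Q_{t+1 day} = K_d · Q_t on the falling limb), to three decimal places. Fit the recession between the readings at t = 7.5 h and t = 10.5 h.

Between t = 7.5 h and t = 10.5 h the flow falls from 56 to 47 m³/s over 2×1.5 h = 3 h.
Per-interval ratio K = (47/56)^(1/2) = 0.9161; K_d = K^(24/1.5) = 0.246.

K_d ≈ 0.246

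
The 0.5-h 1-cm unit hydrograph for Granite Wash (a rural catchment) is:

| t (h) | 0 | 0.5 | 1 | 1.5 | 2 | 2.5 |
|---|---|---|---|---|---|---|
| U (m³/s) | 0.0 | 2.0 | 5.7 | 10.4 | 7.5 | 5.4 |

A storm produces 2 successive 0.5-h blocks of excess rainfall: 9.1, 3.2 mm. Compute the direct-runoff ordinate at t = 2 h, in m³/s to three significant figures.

By discrete convolution, Q_j = Σ (P_i / 10 mm) · U_{j−i}.
At t = 2 h (j=4): Q = (9.1/10)·7.5 + (3.2/10)·10.4 = 10.2 m³/s.

Q ≈ 10.2 m³/s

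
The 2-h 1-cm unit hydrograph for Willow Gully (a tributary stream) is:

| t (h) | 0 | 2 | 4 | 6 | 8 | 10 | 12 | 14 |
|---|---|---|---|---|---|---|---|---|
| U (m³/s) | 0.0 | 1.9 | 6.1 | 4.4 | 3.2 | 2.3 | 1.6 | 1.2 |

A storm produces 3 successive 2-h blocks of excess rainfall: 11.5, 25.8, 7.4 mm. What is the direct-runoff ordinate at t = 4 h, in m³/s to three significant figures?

By discrete convolution, Q_j = Σ (P_i / 10 mm) · U_{j−i}.
At t = 4 h (j=2): Q = (11.5/10)·6.1 + (25.8/10)·1.9 + (7.4/10)·0.0 = 11.9 m³/s.

Q ≈ 11.9 m³/s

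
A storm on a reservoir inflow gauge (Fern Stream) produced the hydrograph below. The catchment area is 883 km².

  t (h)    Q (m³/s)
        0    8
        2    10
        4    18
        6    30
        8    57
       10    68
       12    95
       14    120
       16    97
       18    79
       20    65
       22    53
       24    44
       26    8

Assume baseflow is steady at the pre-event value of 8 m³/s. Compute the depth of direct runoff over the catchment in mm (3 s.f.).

Direct runoff: 0.0, 2.0, 10.0, 22.0, 49.0, 60.0, 87.0, 112.0, 89.0, 71.0, 57.0, 45.0, 36.0, 0.0 m³/s; ΣQ_DR = 640.0 m³/s.
V = ΣQ_DR · Δt = 640.0 × 7200 s = 4.608 × 10^6 m³.
Over A = 883 km², depth = V / A = 5.22 mm.

d ≈ 5.22 mm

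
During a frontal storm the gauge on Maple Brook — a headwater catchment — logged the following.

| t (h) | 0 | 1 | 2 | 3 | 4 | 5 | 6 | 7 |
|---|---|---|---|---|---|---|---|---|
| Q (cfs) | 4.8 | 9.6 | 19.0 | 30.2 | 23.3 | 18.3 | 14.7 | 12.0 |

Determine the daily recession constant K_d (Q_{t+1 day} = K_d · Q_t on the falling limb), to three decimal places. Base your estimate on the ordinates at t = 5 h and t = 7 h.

K_d ≈ 0.006

Between t = 5 h and t = 7 h the flow falls from 18.3 to 12.0 cfs over 2×1 h = 2 h.
Per-interval ratio K = (12.0/18.3)^(1/2) = 0.8098; K_d = K^(24/1) = 0.006.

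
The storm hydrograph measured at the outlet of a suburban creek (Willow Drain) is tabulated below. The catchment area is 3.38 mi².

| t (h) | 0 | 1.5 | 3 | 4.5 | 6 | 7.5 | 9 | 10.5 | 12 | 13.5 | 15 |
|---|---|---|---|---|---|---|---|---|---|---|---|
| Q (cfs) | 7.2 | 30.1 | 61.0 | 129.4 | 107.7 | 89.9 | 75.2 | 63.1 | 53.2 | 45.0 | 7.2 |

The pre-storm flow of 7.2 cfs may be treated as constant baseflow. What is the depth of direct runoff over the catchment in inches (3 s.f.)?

Direct runoff: 0.0, 22.9, 53.8, 122.2, 100.5, 82.7, 68.0, 55.9, 46.0, 37.8, 0.0 cfs; ΣQ_DR = 589.8 cfs.
V = ΣQ_DR · Δt = 589.8 × 5400 s = 3.185 × 10^6 ft³.
Over A = 3.38 mi², depth = V / A = 0.406 in.

d ≈ 0.406 in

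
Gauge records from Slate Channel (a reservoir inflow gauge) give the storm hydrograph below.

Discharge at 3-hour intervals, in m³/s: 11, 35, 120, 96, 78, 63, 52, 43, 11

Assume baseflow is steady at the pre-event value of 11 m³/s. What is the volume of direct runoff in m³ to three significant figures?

V ≈ 4.43 × 10^6 m³

Direct-runoff ordinates (Q − Q_b): 0.0, 24.0, 109.0, 85.0, 67.0, 52.0, 41.0, 32.0, 0.0 m³/s.
ΣQ_DR = 410.0 m³/s.
With Δt = 3 h = 10800 s, V = ΣQ_DR · Δt = 410.0 × 10800 = 4.43 × 10^6 m³.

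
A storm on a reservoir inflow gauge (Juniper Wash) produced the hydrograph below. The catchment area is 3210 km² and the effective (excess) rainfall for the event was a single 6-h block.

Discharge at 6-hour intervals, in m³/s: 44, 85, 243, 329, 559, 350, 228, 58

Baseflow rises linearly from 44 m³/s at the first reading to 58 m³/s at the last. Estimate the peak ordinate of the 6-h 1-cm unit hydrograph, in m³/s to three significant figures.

U_p ≈ 506 m³/s

Direct runoff: 0.00, 39.00, 195.00, 279.00, 507.00, 296.00, 172.00, 0.00 m³/s; ΣQ_DR = 1488 m³/s, peak = 507.00 m³/s.
Runoff depth d = ΣQ_DR·Δt / A = 1488 × 21600 / (3210 km²) = 10.01 mm.
The 1-cm UH is the DRH scaled by (10 mm)/d, so U_p = 507.00 × 10/10.01 = 506 m³/s.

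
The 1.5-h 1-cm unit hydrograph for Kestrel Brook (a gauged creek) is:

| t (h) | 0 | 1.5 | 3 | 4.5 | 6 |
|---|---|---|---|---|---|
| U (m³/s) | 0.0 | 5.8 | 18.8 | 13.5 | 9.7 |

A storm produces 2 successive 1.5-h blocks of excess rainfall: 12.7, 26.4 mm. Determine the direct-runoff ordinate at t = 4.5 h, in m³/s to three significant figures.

By discrete convolution, Q_j = Σ (P_i / 10 mm) · U_{j−i}.
At t = 4.5 h (j=3): Q = (12.7/10)·13.5 + (26.4/10)·18.8 = 66.8 m³/s.

Q ≈ 66.8 m³/s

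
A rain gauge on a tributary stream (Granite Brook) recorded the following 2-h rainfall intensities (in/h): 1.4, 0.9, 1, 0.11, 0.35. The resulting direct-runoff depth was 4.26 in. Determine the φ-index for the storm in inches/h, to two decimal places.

Only the 3 blocks with intensity above φ contribute runoff: 1.4, 0.9, 1 in/h.
Σ(I−φ)·Δt = d  ⇒  (1.4+0.9+1 − 3φ)·2 = 4.26
φ = (3.300 − 4.26/2) / 3 = 0.39 in/h.

φ ≈ 0.39 in/h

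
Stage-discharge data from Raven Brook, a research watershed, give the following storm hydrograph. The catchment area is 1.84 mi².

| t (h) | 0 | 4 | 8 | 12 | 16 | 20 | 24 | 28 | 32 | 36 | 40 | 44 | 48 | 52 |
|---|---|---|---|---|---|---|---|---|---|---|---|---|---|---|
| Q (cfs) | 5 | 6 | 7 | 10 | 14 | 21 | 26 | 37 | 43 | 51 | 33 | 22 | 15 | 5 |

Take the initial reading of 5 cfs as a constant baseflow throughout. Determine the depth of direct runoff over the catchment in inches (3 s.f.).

Direct runoff: 0.0, 1.0, 2.0, 5.0, 9.0, 16.0, 21.0, 32.0, 38.0, 46.0, 28.0, 17.0, 10.0, 0.0 cfs; ΣQ_DR = 225.0 cfs.
V = ΣQ_DR · Δt = 225.0 × 14400 s = 3.240 × 10^6 ft³.
Over A = 1.84 mi², depth = V / A = 0.758 in.

d ≈ 0.758 in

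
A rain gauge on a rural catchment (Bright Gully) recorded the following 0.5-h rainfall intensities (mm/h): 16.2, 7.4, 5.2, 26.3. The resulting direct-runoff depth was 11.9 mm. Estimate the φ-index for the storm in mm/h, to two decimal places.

φ ≈ 9.35 mm/h

Only the 2 blocks with intensity above φ contribute runoff: 16.2, 26.3 mm/h.
Σ(I−φ)·Δt = d  ⇒  (16.2+26.3 − 2φ)·0.5 = 11.9
φ = (42.50 − 11.9/0.5) / 2 = 9.35 mm/h.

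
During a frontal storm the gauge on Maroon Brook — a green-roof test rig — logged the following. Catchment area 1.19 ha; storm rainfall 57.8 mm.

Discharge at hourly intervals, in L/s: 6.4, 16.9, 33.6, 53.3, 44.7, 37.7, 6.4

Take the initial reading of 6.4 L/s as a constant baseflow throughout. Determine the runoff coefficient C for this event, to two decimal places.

ΣQ_DR = 154.2 L/s; V = ΣQ_DR·Δt = 5.551 × 10^5 L.
Runoff depth d = V / A = 46.65 mm.
C = d / P = 46.65 / 57.8 = 0.81.

C ≈ 0.81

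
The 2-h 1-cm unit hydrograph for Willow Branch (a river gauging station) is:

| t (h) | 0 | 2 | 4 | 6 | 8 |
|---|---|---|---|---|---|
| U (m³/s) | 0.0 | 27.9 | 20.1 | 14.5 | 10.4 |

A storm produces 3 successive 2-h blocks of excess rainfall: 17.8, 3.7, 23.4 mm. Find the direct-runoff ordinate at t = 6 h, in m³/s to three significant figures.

Q ≈ 98.5 m³/s

By discrete convolution, Q_j = Σ (P_i / 10 mm) · U_{j−i}.
At t = 6 h (j=3): Q = (17.8/10)·14.5 + (3.7/10)·20.1 + (23.4/10)·27.9 = 98.5 m³/s.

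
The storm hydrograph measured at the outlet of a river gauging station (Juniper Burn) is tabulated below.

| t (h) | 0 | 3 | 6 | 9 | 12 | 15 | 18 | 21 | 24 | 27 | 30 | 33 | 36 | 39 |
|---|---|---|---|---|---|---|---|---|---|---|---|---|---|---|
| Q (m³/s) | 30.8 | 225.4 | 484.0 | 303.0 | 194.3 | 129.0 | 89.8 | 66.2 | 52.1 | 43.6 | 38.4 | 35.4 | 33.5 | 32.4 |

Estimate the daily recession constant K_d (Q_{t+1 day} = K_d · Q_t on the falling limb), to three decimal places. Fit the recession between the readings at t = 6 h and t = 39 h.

Between t = 6 h and t = 39 h the flow falls from 484.0 to 32.4 m³/s over 11×3 h = 33 h.
Per-interval ratio K = (32.4/484.0)^(1/11) = 0.7821; K_d = K^(24/3) = 0.140.

K_d ≈ 0.140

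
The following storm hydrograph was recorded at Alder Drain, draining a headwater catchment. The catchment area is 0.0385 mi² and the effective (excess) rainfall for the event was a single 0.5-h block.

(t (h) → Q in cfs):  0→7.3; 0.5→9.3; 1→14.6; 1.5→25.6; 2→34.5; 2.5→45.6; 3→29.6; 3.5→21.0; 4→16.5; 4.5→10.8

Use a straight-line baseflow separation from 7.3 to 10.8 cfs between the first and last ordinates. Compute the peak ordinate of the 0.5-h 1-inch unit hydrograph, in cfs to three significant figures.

U_p ≈ 14.5 cfs

Direct runoff: 0.00, 1.61, 6.52, 17.13, 25.64, 36.36, 19.97, 10.98, 6.09, 0.00 cfs; ΣQ_DR = 124.3 cfs, peak = 36.36 cfs.
Runoff depth d = ΣQ_DR·Δt / A = 124.3 × 1800 / (0.0385 mi²) = 2.501 in.
The 1-inch UH is the DRH scaled by (1 in)/d, so U_p = 36.36 × 1/2.501 = 14.5 cfs.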